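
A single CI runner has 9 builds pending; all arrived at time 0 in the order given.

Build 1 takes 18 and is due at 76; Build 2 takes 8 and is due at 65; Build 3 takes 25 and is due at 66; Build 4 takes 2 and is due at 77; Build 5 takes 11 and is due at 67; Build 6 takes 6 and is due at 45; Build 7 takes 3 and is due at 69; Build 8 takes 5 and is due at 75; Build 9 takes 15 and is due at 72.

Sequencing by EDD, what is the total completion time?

487

EDD (increasing due date): Build 6 Build 2 Build 3 Build 5 Build 7 Build 9 Build 8 Build 1 Build 4.
Build 6: 0→6
Build 2: 6→14
Build 3: 14→39
Build 5: 39→50
Build 7: 50→53
Build 9: 53→68
Build 8: 68→73
Build 1: 73→91
Build 4: 91→93
Sum = 6+14+39+50+53+68+73+91+93 = 487.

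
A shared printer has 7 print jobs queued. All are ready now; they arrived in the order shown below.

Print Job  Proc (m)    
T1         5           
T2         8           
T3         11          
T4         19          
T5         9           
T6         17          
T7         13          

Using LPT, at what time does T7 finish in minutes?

LPT (decreasing processing time): T4 T6 T7 T3 T5 T2 T1.
T4: 0→19
T6: 19→36
T7: 36→49

49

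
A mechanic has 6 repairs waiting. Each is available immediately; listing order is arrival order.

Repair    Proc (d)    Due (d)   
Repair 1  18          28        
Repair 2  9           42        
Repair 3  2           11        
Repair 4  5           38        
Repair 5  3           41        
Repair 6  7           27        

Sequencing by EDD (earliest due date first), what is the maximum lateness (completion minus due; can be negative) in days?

2

EDD (increasing due date): Repair 3 Repair 6 Repair 1 Repair 4 Repair 5 Repair 2.
Repair 3: 0→2, due 11, lateness -9
Repair 6: 2→9, due 27, lateness -18
Repair 1: 9→27, due 28, lateness -1
Repair 4: 27→32, due 38, lateness -6
Repair 5: 32→35, due 41, lateness -6
Repair 2: 35→44, due 42, lateness 2
Maximum = 2.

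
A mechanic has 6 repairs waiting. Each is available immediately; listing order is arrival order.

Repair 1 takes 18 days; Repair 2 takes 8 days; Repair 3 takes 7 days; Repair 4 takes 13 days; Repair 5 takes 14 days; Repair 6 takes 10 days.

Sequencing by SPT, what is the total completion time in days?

207

SPT (increasing processing time): Repair 3 Repair 2 Repair 6 Repair 4 Repair 5 Repair 1.
Repair 3: 0→7
Repair 2: 7→15
Repair 6: 15→25
Repair 4: 25→38
Repair 5: 38→52
Repair 1: 52→70
Sum = 7+15+25+38+52+70 = 207.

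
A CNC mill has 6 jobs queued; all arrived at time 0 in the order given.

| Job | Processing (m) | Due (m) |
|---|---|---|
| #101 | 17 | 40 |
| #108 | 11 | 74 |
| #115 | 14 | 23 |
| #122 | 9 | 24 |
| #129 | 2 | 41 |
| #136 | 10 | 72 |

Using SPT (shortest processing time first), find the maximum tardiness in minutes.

23

SPT (increasing processing time): #129 #122 #136 #108 #115 #101.
#129: 0→2, due 41, tardiness 0
#122: 2→11, due 24, tardiness 0
#136: 11→21, due 72, tardiness 0
#108: 21→32, due 74, tardiness 0
#115: 32→46, due 23, tardiness 23
#101: 46→63, due 40, tardiness 23
Maximum = 23.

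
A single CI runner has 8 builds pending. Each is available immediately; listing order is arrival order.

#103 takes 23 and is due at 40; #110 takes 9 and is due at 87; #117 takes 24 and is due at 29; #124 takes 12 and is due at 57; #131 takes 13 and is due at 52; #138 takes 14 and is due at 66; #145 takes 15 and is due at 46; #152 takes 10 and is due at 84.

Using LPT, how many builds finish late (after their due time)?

7

LPT (decreasing processing time): #117 #103 #145 #138 #131 #124 #152 #110.
#117: 0→24, due 29, tardiness 0
#103: 24→47, due 40, tardiness 7
#145: 47→62, due 46, tardiness 16
#138: 62→76, due 66, tardiness 10
#131: 76→89, due 52, tardiness 37
#124: 89→101, due 57, tardiness 44
#152: 101→111, due 84, tardiness 27
#110: 111→120, due 87, tardiness 33
Late builds: 7.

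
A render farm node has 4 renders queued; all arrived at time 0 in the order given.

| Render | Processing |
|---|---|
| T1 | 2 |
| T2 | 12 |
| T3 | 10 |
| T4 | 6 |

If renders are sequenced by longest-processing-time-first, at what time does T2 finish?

12

LPT (decreasing processing time): T2 T3 T4 T1.
T2: 0→12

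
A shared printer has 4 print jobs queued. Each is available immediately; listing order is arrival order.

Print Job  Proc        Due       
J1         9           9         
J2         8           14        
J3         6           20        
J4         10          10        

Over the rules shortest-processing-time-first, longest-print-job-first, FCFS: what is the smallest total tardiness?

29

SPT (increasing processing time): J3 J2 J1 J4.
J3: 0→6, due 20, tardiness 0
J2: 6→14, due 14, tardiness 0
J1: 14→23, due 9, tardiness 14
J4: 23→33, due 10, tardiness 23
Sum = 0+0+14+23 = 37.
LPT (decreasing processing time): J4 J1 J2 J3.
J4: 0→10, due 10, tardiness 0
J1: 10→19, due 9, tardiness 10
J2: 19→27, due 14, tardiness 13
J3: 27→33, due 20, tardiness 13
Sum = 0+10+13+13 = 36.
FIFO (arrival order): J1 J2 J3 J4.
J1: 0→9, due 9, tardiness 0
J2: 9→17, due 14, tardiness 3
J3: 17→23, due 20, tardiness 3
J4: 23→33, due 10, tardiness 23
Sum = 0+3+3+23 = 29.
SPT 37, LPT 36, FIFO 29 → minimum 29.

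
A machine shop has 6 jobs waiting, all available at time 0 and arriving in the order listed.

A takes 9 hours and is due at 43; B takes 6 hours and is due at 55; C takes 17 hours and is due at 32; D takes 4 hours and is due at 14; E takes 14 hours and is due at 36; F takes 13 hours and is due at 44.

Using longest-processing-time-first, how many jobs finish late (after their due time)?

LPT (decreasing processing time): C E F A B D.
C: 0→17, due 32, tardiness 0
E: 17→31, due 36, tardiness 0
F: 31→44, due 44, tardiness 0
A: 44→53, due 43, tardiness 10
B: 53→59, due 55, tardiness 4
D: 59→63, due 14, tardiness 49
Late jobs: 3.

3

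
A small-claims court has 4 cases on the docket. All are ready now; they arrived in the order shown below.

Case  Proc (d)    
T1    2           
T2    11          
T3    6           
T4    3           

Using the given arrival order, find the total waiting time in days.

34

FIFO (arrival order): T1 T2 T3 T4.
T1: waits 0, runs 0→2
T2: waits 2, runs 2→13
T3: waits 13, runs 13→19
T4: waits 19, runs 19→22
Sum = 0+2+13+19 = 34.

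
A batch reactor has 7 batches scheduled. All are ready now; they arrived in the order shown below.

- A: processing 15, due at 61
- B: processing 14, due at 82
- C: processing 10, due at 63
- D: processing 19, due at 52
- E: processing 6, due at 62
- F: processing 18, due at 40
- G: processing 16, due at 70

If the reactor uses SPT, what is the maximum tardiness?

SPT (increasing processing time): E C B A G F D.
E: 0→6, due 62, tardiness 0
C: 6→16, due 63, tardiness 0
B: 16→30, due 82, tardiness 0
A: 30→45, due 61, tardiness 0
G: 45→61, due 70, tardiness 0
F: 61→79, due 40, tardiness 39
D: 79→98, due 52, tardiness 46
Maximum = 46.

46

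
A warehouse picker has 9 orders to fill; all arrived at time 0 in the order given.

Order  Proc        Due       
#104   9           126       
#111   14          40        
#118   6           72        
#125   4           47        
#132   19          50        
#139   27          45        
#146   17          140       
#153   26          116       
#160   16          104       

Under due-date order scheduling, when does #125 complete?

45

EDD (increasing due date): #111 #139 #125 #132 #118 #160 #153 #104 #146.
#111: 0→14
#139: 14→41
#125: 41→45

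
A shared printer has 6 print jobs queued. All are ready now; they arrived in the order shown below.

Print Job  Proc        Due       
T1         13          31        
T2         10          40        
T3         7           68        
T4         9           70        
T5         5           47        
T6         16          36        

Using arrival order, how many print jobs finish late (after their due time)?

FIFO (arrival order): T1 T2 T3 T4 T5 T6.
T1: 0→13, due 31, tardiness 0
T2: 13→23, due 40, tardiness 0
T3: 23→30, due 68, tardiness 0
T4: 30→39, due 70, tardiness 0
T5: 39→44, due 47, tardiness 0
T6: 44→60, due 36, tardiness 24
Late print jobs: 1.

1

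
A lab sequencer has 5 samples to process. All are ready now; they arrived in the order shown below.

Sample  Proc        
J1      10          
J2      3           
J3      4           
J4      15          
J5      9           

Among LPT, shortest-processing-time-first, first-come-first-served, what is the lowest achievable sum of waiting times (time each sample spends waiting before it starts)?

52

LPT (decreasing processing time): J4 J1 J5 J3 J2.
J4: waits 0, runs 0→15
J1: waits 15, runs 15→25
J5: waits 25, runs 25→34
J3: waits 34, runs 34→38
J2: waits 38, runs 38→41
Sum = 0+15+25+34+38 = 112.
SPT (increasing processing time): J2 J3 J5 J1 J4.
J2: waits 0, runs 0→3
J3: waits 3, runs 3→7
J5: waits 7, runs 7→16
J1: waits 16, runs 16→26
J4: waits 26, runs 26→41
Sum = 0+3+7+16+26 = 52.
FIFO (arrival order): J1 J2 J3 J4 J5.
J1: waits 0, runs 0→10
J2: waits 10, runs 10→13
J3: waits 13, runs 13→17
J4: waits 17, runs 17→32
J5: waits 32, runs 32→41
Sum = 0+10+13+17+32 = 72.
LPT 112, SPT 52, FIFO 72 → minimum 52.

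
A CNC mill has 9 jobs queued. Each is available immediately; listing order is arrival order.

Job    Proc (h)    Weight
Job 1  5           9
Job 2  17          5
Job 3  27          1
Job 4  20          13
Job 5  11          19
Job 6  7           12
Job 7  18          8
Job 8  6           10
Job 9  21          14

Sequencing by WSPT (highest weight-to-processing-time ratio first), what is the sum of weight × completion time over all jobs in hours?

WSPT (decreasing weight/processing-time ratio): Job 1 Job 5 Job 6 Job 8 Job 9 Job 4 Job 7 Job 2 Job 3.
Job 1: finishes 5, weight 9, w·C = 45
Job 5: finishes 16, weight 19, w·C = 304
Job 6: finishes 23, weight 12, w·C = 276
Job 8: finishes 29, weight 10, w·C = 290
Job 9: finishes 50, weight 14, w·C = 700
Job 4: finishes 70, weight 13, w·C = 910
Job 7: finishes 88, weight 8, w·C = 704
Job 2: finishes 105, weight 5, w·C = 525
Job 3: finishes 132, weight 1, w·C = 132
Sum = 45+304+276+290+700+910+704+525+132 = 3886.

3886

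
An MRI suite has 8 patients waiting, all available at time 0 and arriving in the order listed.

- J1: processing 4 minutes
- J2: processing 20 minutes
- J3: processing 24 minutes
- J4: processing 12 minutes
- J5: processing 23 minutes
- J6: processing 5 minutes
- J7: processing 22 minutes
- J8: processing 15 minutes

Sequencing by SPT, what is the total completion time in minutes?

SPT (increasing processing time): J1 J6 J4 J8 J2 J7 J5 J3.
J1: 0→4
J6: 4→9
J4: 9→21
J8: 21→36
J2: 36→56
J7: 56→78
J5: 78→101
J3: 101→125
Sum = 4+9+21+36+56+78+101+125 = 430.

430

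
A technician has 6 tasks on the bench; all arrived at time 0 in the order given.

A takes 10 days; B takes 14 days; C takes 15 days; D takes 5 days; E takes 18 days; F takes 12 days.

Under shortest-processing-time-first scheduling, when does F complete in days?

SPT (increasing processing time): D A F B C E.
D: 0→5
A: 5→15
F: 15→27

27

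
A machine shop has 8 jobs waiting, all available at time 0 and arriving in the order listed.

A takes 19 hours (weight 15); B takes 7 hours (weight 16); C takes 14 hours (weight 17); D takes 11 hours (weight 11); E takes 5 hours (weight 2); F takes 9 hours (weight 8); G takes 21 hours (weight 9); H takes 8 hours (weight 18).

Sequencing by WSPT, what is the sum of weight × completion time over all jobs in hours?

WSPT (decreasing weight/processing-time ratio): B H C D F A G E.
B: finishes 7, weight 16, w·C = 112
H: finishes 15, weight 18, w·C = 270
C: finishes 29, weight 17, w·C = 493
D: finishes 40, weight 11, w·C = 440
F: finishes 49, weight 8, w·C = 392
A: finishes 68, weight 15, w·C = 1020
G: finishes 89, weight 9, w·C = 801
E: finishes 94, weight 2, w·C = 188
Sum = 112+270+493+440+392+1020+801+188 = 3716.

3716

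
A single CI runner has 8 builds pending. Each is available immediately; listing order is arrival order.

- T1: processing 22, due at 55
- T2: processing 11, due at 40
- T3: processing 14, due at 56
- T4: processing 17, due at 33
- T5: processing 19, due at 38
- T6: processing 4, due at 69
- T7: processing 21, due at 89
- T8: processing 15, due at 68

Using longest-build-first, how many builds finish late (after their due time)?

6

LPT (decreasing processing time): T1 T7 T5 T4 T8 T3 T2 T6.
T1: 0→22, due 55, tardiness 0
T7: 22→43, due 89, tardiness 0
T5: 43→62, due 38, tardiness 24
T4: 62→79, due 33, tardiness 46
T8: 79→94, due 68, tardiness 26
T3: 94→108, due 56, tardiness 52
T2: 108→119, due 40, tardiness 79
T6: 119→123, due 69, tardiness 54
Late builds: 6.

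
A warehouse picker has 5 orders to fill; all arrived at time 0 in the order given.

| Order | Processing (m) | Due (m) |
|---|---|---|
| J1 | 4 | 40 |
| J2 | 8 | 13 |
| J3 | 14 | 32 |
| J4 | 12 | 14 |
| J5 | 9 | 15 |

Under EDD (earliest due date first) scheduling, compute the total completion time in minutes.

EDD (increasing due date): J2 J4 J5 J3 J1.
J2: 0→8
J4: 8→20
J5: 20→29
J3: 29→43
J1: 43→47
Sum = 8+20+29+43+47 = 147.

147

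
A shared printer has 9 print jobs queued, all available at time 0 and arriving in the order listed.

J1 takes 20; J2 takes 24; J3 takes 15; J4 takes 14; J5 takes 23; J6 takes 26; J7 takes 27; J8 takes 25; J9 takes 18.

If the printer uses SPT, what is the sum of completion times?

857

SPT (increasing processing time): J4 J3 J9 J1 J5 J2 J8 J6 J7.
J4: 0→14
J3: 14→29
J9: 29→47
J1: 47→67
J5: 67→90
J2: 90→114
J8: 114→139
J6: 139→165
J7: 165→192
Sum = 14+29+47+67+90+114+139+165+192 = 857.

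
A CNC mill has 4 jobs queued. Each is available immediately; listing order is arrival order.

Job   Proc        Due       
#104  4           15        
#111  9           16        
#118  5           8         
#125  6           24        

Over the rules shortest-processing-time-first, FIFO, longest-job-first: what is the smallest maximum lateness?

SPT (increasing processing time): #104 #118 #125 #111.
#104: 0→4, due 15, lateness -11
#118: 4→9, due 8, lateness 1
#125: 9→15, due 24, lateness -9
#111: 15→24, due 16, lateness 8
Maximum = 8.
FIFO (arrival order): #104 #111 #118 #125.
#104: 0→4, due 15, lateness -11
#111: 4→13, due 16, lateness -3
#118: 13→18, due 8, lateness 10
#125: 18→24, due 24, lateness 0
Maximum = 10.
LPT (decreasing processing time): #111 #125 #118 #104.
#111: 0→9, due 16, lateness -7
#125: 9→15, due 24, lateness -9
#118: 15→20, due 8, lateness 12
#104: 20→24, due 15, lateness 9
Maximum = 12.
SPT 8, FIFO 10, LPT 12 → minimum 8.

8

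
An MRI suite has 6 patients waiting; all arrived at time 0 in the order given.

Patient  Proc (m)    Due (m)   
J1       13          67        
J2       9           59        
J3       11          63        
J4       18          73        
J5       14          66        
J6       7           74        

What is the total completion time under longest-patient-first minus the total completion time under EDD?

LPT (decreasing processing time): J4 J5 J1 J3 J2 J6.
J4: 0→18
J5: 18→32
J1: 32→45
J3: 45→56
J2: 56→65
J6: 65→72
Sum = 18+32+45+56+65+72 = 288.
EDD (increasing due date): J2 J3 J5 J1 J4 J6.
J2: 0→9
J3: 9→20
J5: 20→34
J1: 34→47
J4: 47→65
J6: 65→72
Sum = 9+20+34+47+65+72 = 247.
Difference = 288 − 247 = 41.

41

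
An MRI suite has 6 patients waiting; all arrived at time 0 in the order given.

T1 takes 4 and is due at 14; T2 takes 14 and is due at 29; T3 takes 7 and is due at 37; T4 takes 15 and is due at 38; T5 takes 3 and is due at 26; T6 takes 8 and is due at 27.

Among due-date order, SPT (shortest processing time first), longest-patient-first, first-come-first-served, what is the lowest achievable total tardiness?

13

EDD (increasing due date): T1 T5 T6 T2 T3 T4.
T1: 0→4, due 14, tardiness 0
T5: 4→7, due 26, tardiness 0
T6: 7→15, due 27, tardiness 0
T2: 15→29, due 29, tardiness 0
T3: 29→36, due 37, tardiness 0
T4: 36→51, due 38, tardiness 13
Sum = 0+0+0+0+0+13 = 13.
SPT (increasing processing time): T5 T1 T3 T6 T2 T4.
T5: 0→3, due 26, tardiness 0
T1: 3→7, due 14, tardiness 0
T3: 7→14, due 37, tardiness 0
T6: 14→22, due 27, tardiness 0
T2: 22→36, due 29, tardiness 7
T4: 36→51, due 38, tardiness 13
Sum = 0+0+0+0+7+13 = 20.
LPT (decreasing processing time): T4 T2 T6 T3 T1 T5.
T4: 0→15, due 38, tardiness 0
T2: 15→29, due 29, tardiness 0
T6: 29→37, due 27, tardiness 10
T3: 37→44, due 37, tardiness 7
T1: 44→48, due 14, tardiness 34
T5: 48→51, due 26, tardiness 25
Sum = 0+0+10+7+34+25 = 76.
FIFO (arrival order): T1 T2 T3 T4 T5 T6.
T1: 0→4, due 14, tardiness 0
T2: 4→18, due 29, tardiness 0
T3: 18→25, due 37, tardiness 0
T4: 25→40, due 38, tardiness 2
T5: 40→43, due 26, tardiness 17
T6: 43→51, due 27, tardiness 24
Sum = 0+0+0+2+17+24 = 43.
EDD 13, SPT 20, LPT 76, FIFO 43 → minimum 13.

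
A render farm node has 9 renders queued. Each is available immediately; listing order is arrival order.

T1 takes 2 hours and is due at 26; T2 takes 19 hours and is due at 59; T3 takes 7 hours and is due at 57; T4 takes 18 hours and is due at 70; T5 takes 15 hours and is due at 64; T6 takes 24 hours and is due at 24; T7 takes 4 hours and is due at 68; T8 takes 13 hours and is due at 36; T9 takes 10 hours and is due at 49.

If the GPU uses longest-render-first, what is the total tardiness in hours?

LPT (decreasing processing time): T6 T2 T4 T5 T8 T9 T3 T7 T1.
T6: 0→24, due 24, tardiness 0
T2: 24→43, due 59, tardiness 0
T4: 43→61, due 70, tardiness 0
T5: 61→76, due 64, tardiness 12
T8: 76→89, due 36, tardiness 53
T9: 89→99, due 49, tardiness 50
T3: 99→106, due 57, tardiness 49
T7: 106→110, due 68, tardiness 42
T1: 110→112, due 26, tardiness 86
Sum = 0+0+0+12+53+50+49+42+86 = 292.

292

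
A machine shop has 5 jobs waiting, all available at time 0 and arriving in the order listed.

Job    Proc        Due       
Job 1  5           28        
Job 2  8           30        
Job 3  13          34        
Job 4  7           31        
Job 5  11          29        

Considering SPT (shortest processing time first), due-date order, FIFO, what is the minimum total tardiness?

SPT (increasing processing time): Job 1 Job 4 Job 2 Job 5 Job 3.
Job 1: 0→5, due 28, tardiness 0
Job 4: 5→12, due 31, tardiness 0
Job 2: 12→20, due 30, tardiness 0
Job 5: 20→31, due 29, tardiness 2
Job 3: 31→44, due 34, tardiness 10
Sum = 0+0+0+2+10 = 12.
EDD (increasing due date): Job 1 Job 5 Job 2 Job 4 Job 3.
Job 1: 0→5, due 28, tardiness 0
Job 5: 5→16, due 29, tardiness 0
Job 2: 16→24, due 30, tardiness 0
Job 4: 24→31, due 31, tardiness 0
Job 3: 31→44, due 34, tardiness 10
Sum = 0+0+0+0+10 = 10.
FIFO (arrival order): Job 1 Job 2 Job 3 Job 4 Job 5.
Job 1: 0→5, due 28, tardiness 0
Job 2: 5→13, due 30, tardiness 0
Job 3: 13→26, due 34, tardiness 0
Job 4: 26→33, due 31, tardiness 2
Job 5: 33→44, due 29, tardiness 15
Sum = 0+0+0+2+15 = 17.
SPT 12, EDD 10, FIFO 17 → minimum 10.

10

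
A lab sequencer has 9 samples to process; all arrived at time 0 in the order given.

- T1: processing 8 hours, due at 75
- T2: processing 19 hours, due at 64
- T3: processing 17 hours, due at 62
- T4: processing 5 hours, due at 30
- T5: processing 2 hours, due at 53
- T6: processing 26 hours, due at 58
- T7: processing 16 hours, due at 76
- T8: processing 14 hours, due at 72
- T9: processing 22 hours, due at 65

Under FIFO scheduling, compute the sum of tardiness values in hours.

154

FIFO (arrival order): T1 T2 T3 T4 T5 T6 T7 T8 T9.
T1: 0→8, due 75, tardiness 0
T2: 8→27, due 64, tardiness 0
T3: 27→44, due 62, tardiness 0
T4: 44→49, due 30, tardiness 19
T5: 49→51, due 53, tardiness 0
T6: 51→77, due 58, tardiness 19
T7: 77→93, due 76, tardiness 17
T8: 93→107, due 72, tardiness 35
T9: 107→129, due 65, tardiness 64
Sum = 0+0+0+19+0+19+17+35+64 = 154.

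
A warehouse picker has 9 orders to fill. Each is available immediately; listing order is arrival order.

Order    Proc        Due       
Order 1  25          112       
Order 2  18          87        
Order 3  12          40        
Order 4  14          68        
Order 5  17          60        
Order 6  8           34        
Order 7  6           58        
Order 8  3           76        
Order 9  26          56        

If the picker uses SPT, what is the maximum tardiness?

SPT (increasing processing time): Order 8 Order 7 Order 6 Order 3 Order 4 Order 5 Order 2 Order 1 Order 9.
Order 8: 0→3, due 76, tardiness 0
Order 7: 3→9, due 58, tardiness 0
Order 6: 9→17, due 34, tardiness 0
Order 3: 17→29, due 40, tardiness 0
Order 4: 29→43, due 68, tardiness 0
Order 5: 43→60, due 60, tardiness 0
Order 2: 60→78, due 87, tardiness 0
Order 1: 78→103, due 112, tardiness 0
Order 9: 103→129, due 56, tardiness 73
Maximum = 73.

73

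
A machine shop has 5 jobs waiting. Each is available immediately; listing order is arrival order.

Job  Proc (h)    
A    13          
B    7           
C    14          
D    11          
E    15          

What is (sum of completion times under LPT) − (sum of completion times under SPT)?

38

LPT (decreasing processing time): E C A D B.
E: 0→15
C: 15→29
A: 29→42
D: 42→53
B: 53→60
Sum = 15+29+42+53+60 = 199.
SPT (increasing processing time): B D A C E.
B: 0→7
D: 7→18
A: 18→31
C: 31→45
E: 45→60
Sum = 7+18+31+45+60 = 161.
Difference = 199 − 161 = 38.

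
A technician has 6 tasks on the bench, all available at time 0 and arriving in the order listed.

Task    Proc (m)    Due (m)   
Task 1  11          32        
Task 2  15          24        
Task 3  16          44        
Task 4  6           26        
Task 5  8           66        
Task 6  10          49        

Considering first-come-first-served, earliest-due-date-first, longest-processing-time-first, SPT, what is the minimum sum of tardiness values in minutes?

13

FIFO (arrival order): Task 1 Task 2 Task 3 Task 4 Task 5 Task 6.
Task 1: 0→11, due 32, tardiness 0
Task 2: 11→26, due 24, tardiness 2
Task 3: 26→42, due 44, tardiness 0
Task 4: 42→48, due 26, tardiness 22
Task 5: 48→56, due 66, tardiness 0
Task 6: 56→66, due 49, tardiness 17
Sum = 0+2+0+22+0+17 = 41.
EDD (increasing due date): Task 2 Task 4 Task 1 Task 3 Task 6 Task 5.
Task 2: 0→15, due 24, tardiness 0
Task 4: 15→21, due 26, tardiness 0
Task 1: 21→32, due 32, tardiness 0
Task 3: 32→48, due 44, tardiness 4
Task 6: 48→58, due 49, tardiness 9
Task 5: 58→66, due 66, tardiness 0
Sum = 0+0+0+4+9+0 = 13.
LPT (decreasing processing time): Task 3 Task 2 Task 1 Task 6 Task 5 Task 4.
Task 3: 0→16, due 44, tardiness 0
Task 2: 16→31, due 24, tardiness 7
Task 1: 31→42, due 32, tardiness 10
Task 6: 42→52, due 49, tardiness 3
Task 5: 52→60, due 66, tardiness 0
Task 4: 60→66, due 26, tardiness 40
Sum = 0+7+10+3+0+40 = 60.
SPT (increasing processing time): Task 4 Task 5 Task 6 Task 1 Task 2 Task 3.
Task 4: 0→6, due 26, tardiness 0
Task 5: 6→14, due 66, tardiness 0
Task 6: 14→24, due 49, tardiness 0
Task 1: 24→35, due 32, tardiness 3
Task 2: 35→50, due 24, tardiness 26
Task 3: 50→66, due 44, tardiness 22
Sum = 0+0+0+3+26+22 = 51.
FIFO 41, EDD 13, LPT 60, SPT 51 → minimum 13.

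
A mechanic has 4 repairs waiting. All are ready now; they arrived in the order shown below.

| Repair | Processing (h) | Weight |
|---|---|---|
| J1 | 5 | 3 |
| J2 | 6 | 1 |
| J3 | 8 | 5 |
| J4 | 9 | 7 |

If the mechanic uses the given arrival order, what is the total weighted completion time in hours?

317

FIFO (arrival order): J1 J2 J3 J4.
J1: finishes 5, weight 3, w·C = 15
J2: finishes 11, weight 1, w·C = 11
J3: finishes 19, weight 5, w·C = 95
J4: finishes 28, weight 7, w·C = 196
Sum = 15+11+95+196 = 317.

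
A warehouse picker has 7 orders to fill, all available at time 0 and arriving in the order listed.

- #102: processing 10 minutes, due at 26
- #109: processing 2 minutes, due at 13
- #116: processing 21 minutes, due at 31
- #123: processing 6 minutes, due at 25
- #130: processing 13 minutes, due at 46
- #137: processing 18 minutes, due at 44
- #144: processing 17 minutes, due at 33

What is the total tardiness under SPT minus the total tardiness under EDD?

-9

SPT (increasing processing time): #109 #123 #102 #130 #144 #137 #116.
#109: 0→2, due 13, tardiness 0
#123: 2→8, due 25, tardiness 0
#102: 8→18, due 26, tardiness 0
#130: 18→31, due 46, tardiness 0
#144: 31→48, due 33, tardiness 15
#137: 48→66, due 44, tardiness 22
#116: 66→87, due 31, tardiness 56
Sum = 0+0+0+0+15+22+56 = 93.
EDD (increasing due date): #109 #123 #102 #116 #144 #137 #130.
#109: 0→2, due 13, tardiness 0
#123: 2→8, due 25, tardiness 0
#102: 8→18, due 26, tardiness 0
#116: 18→39, due 31, tardiness 8
#144: 39→56, due 33, tardiness 23
#137: 56→74, due 44, tardiness 30
#130: 74→87, due 46, tardiness 41
Sum = 0+0+0+8+23+30+41 = 102.
Difference = 93 − 102 = -9.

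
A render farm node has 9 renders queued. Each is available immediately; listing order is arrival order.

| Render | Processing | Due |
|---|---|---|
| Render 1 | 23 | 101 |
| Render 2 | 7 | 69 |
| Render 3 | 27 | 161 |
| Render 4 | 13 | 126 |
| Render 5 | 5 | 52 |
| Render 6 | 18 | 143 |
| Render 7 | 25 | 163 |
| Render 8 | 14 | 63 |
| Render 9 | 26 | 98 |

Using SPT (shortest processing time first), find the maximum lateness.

SPT (increasing processing time): Render 5 Render 2 Render 4 Render 8 Render 6 Render 1 Render 7 Render 9 Render 3.
Render 5: 0→5, due 52, lateness -47
Render 2: 5→12, due 69, lateness -57
Render 4: 12→25, due 126, lateness -101
Render 8: 25→39, due 63, lateness -24
Render 6: 39→57, due 143, lateness -86
Render 1: 57→80, due 101, lateness -21
Render 7: 80→105, due 163, lateness -58
Render 9: 105→131, due 98, lateness 33
Render 3: 131→158, due 161, lateness -3
Maximum = 33.

33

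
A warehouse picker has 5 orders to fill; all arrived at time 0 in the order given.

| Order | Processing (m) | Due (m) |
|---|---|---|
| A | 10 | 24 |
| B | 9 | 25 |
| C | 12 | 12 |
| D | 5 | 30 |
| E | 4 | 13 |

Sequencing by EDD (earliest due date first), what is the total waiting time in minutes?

89

EDD (increasing due date): C E A B D.
C: waits 0, runs 0→12
E: waits 12, runs 12→16
A: waits 16, runs 16→26
B: waits 26, runs 26→35
D: waits 35, runs 35→40
Sum = 0+12+16+26+35 = 89.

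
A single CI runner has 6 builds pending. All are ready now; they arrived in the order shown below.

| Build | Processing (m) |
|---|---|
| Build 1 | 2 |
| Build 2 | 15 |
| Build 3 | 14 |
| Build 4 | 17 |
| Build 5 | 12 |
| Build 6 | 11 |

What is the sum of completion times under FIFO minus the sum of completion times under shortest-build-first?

FIFO (arrival order): Build 1 Build 2 Build 3 Build 4 Build 5 Build 6.
Build 1: 0→2
Build 2: 2→17
Build 3: 17→31
Build 4: 31→48
Build 5: 48→60
Build 6: 60→71
Sum = 2+17+31+48+60+71 = 229.
SPT (increasing processing time): Build 1 Build 6 Build 5 Build 3 Build 2 Build 4.
Build 1: 0→2
Build 6: 2→13
Build 5: 13→25
Build 3: 25→39
Build 2: 39→54
Build 4: 54→71
Sum = 2+13+25+39+54+71 = 204.
Difference = 229 − 204 = 25.

25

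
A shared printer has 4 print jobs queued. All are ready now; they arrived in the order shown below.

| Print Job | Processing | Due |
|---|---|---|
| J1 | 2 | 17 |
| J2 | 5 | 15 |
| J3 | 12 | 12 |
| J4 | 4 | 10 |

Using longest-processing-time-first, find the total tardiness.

LPT (decreasing processing time): J3 J2 J4 J1.
J3: 0→12, due 12, tardiness 0
J2: 12→17, due 15, tardiness 2
J4: 17→21, due 10, tardiness 11
J1: 21→23, due 17, tardiness 6
Sum = 0+2+11+6 = 19.

19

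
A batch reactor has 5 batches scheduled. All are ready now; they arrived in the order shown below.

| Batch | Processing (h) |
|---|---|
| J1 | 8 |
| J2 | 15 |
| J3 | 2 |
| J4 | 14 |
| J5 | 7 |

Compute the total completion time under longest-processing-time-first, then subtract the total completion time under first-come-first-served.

LPT (decreasing processing time): J2 J4 J1 J5 J3.
J2: 0→15
J4: 15→29
J1: 29→37
J5: 37→44
J3: 44→46
Sum = 15+29+37+44+46 = 171.
FIFO (arrival order): J1 J2 J3 J4 J5.
J1: 0→8
J2: 8→23
J3: 23→25
J4: 25→39
J5: 39→46
Sum = 8+23+25+39+46 = 141.
Difference = 171 − 141 = 30.

30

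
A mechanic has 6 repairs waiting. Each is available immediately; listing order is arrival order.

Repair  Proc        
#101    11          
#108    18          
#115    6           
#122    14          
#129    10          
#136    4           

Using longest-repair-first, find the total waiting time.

LPT (decreasing processing time): #108 #122 #101 #129 #115 #136.
#108: waits 0, runs 0→18
#122: waits 18, runs 18→32
#101: waits 32, runs 32→43
#129: waits 43, runs 43→53
#115: waits 53, runs 53→59
#136: waits 59, runs 59→63
Sum = 0+18+32+43+53+59 = 205.

205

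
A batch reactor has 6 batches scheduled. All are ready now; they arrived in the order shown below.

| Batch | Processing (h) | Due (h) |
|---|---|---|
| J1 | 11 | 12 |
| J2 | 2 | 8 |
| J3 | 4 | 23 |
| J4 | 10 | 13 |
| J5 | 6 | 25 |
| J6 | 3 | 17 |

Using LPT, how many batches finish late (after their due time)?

5

LPT (decreasing processing time): J1 J4 J5 J3 J6 J2.
J1: 0→11, due 12, tardiness 0
J4: 11→21, due 13, tardiness 8
J5: 21→27, due 25, tardiness 2
J3: 27→31, due 23, tardiness 8
J6: 31→34, due 17, tardiness 17
J2: 34→36, due 8, tardiness 28
Late batches: 5.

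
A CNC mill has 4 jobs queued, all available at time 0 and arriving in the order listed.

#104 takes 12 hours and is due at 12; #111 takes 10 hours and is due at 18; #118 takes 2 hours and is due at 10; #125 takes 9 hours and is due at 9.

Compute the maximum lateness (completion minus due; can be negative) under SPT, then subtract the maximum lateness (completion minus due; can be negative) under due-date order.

6

SPT (increasing processing time): #118 #125 #111 #104.
#118: 0→2, due 10, lateness -8
#125: 2→11, due 9, lateness 2
#111: 11→21, due 18, lateness 3
#104: 21→33, due 12, lateness 21
Maximum = 21.
EDD (increasing due date): #125 #118 #104 #111.
#125: 0→9, due 9, lateness 0
#118: 9→11, due 10, lateness 1
#104: 11→23, due 12, lateness 11
#111: 23→33, due 18, lateness 15
Maximum = 15.
Difference = 21 − 15 = 6.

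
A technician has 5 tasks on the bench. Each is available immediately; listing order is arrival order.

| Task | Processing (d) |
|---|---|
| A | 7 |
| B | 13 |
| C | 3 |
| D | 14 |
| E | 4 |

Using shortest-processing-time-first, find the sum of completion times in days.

92

SPT (increasing processing time): C E A B D.
C: 0→3
E: 3→7
A: 7→14
B: 14→27
D: 27→41
Sum = 3+7+14+27+41 = 92.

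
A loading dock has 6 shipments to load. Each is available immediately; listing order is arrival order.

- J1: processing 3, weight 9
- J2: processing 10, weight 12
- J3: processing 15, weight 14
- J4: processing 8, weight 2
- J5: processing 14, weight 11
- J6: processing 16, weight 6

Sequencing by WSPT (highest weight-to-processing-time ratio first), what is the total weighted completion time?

1517

WSPT (decreasing weight/processing-time ratio): J1 J2 J3 J5 J6 J4.
J1: finishes 3, weight 9, w·C = 27
J2: finishes 13, weight 12, w·C = 156
J3: finishes 28, weight 14, w·C = 392
J5: finishes 42, weight 11, w·C = 462
J6: finishes 58, weight 6, w·C = 348
J4: finishes 66, weight 2, w·C = 132
Sum = 27+156+392+462+348+132 = 1517.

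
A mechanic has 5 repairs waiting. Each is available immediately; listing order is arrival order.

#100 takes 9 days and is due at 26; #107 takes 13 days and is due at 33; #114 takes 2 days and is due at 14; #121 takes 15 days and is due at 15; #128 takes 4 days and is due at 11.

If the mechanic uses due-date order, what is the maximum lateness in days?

EDD (increasing due date): #128 #114 #121 #100 #107.
#128: 0→4, due 11, lateness -7
#114: 4→6, due 14, lateness -8
#121: 6→21, due 15, lateness 6
#100: 21→30, due 26, lateness 4
#107: 30→43, due 33, lateness 10
Maximum = 10.

10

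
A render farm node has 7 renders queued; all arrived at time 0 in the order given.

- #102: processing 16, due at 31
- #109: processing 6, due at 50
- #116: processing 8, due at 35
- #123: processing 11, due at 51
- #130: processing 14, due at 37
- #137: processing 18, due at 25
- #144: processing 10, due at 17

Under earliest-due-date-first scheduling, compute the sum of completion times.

EDD (increasing due date): #144 #137 #102 #116 #130 #109 #123.
#144: 0→10
#137: 10→28
#102: 28→44
#116: 44→52
#130: 52→66
#109: 66→72
#123: 72→83
Sum = 10+28+44+52+66+72+83 = 355.

355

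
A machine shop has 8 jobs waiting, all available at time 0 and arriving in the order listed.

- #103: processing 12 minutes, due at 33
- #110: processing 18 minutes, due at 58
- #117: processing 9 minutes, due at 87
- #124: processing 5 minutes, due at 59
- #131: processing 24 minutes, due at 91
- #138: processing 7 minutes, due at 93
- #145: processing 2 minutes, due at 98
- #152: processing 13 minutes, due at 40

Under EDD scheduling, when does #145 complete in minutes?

EDD (increasing due date): #103 #152 #110 #124 #117 #131 #138 #145.
#103: 0→12
#152: 12→25
#110: 25→43
#124: 43→48
#117: 48→57
#131: 57→81
#138: 81→88
#145: 88→90

90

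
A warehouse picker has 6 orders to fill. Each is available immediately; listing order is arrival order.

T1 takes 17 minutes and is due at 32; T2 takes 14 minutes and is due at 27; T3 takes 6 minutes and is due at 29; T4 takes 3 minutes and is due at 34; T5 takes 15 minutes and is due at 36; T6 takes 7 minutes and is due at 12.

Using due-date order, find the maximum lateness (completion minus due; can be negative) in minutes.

EDD (increasing due date): T6 T2 T3 T1 T4 T5.
T6: 0→7, due 12, lateness -5
T2: 7→21, due 27, lateness -6
T3: 21→27, due 29, lateness -2
T1: 27→44, due 32, lateness 12
T4: 44→47, due 34, lateness 13
T5: 47→62, due 36, lateness 26
Maximum = 26.

26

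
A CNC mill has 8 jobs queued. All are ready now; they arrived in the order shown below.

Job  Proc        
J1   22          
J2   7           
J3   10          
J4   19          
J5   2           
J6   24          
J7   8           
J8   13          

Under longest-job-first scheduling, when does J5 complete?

105

LPT (decreasing processing time): J6 J1 J4 J8 J3 J7 J2 J5.
J6: 0→24
J1: 24→46
J4: 46→65
J8: 65→78
J3: 78→88
J7: 88→96
J2: 96→103
J5: 103→105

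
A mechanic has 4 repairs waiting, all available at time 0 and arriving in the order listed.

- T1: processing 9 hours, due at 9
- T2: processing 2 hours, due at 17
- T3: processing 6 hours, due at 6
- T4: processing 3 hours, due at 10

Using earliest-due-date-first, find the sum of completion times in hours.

59

EDD (increasing due date): T3 T1 T4 T2.
T3: 0→6
T1: 6→15
T4: 15→18
T2: 18→20
Sum = 6+15+18+20 = 59.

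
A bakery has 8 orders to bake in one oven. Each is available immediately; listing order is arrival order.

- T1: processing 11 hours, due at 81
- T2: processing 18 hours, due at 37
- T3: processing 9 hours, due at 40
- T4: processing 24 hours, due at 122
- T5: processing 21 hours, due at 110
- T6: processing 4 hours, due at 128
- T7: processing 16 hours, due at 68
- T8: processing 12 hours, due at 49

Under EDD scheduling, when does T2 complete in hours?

18

EDD (increasing due date): T2 T3 T8 T7 T1 T5 T4 T6.
T2: 0→18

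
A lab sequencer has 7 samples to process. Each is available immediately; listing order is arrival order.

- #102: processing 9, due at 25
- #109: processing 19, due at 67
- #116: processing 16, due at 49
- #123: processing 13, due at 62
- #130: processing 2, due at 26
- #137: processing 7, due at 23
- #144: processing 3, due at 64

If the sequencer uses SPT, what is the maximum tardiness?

2

SPT (increasing processing time): #130 #144 #137 #102 #123 #116 #109.
#130: 0→2, due 26, tardiness 0
#144: 2→5, due 64, tardiness 0
#137: 5→12, due 23, tardiness 0
#102: 12→21, due 25, tardiness 0
#123: 21→34, due 62, tardiness 0
#116: 34→50, due 49, tardiness 1
#109: 50→69, due 67, tardiness 2
Maximum = 2.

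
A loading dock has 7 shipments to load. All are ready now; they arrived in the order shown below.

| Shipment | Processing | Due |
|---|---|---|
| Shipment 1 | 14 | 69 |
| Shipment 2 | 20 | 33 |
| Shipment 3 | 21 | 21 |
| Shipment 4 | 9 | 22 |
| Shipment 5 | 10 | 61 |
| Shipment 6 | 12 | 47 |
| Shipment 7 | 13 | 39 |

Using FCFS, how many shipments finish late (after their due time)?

FIFO (arrival order): Shipment 1 Shipment 2 Shipment 3 Shipment 4 Shipment 5 Shipment 6 Shipment 7.
Shipment 1: 0→14, due 69, tardiness 0
Shipment 2: 14→34, due 33, tardiness 1
Shipment 3: 34→55, due 21, tardiness 34
Shipment 4: 55→64, due 22, tardiness 42
Shipment 5: 64→74, due 61, tardiness 13
Shipment 6: 74→86, due 47, tardiness 39
Shipment 7: 86→99, due 39, tardiness 60
Late shipments: 6.

6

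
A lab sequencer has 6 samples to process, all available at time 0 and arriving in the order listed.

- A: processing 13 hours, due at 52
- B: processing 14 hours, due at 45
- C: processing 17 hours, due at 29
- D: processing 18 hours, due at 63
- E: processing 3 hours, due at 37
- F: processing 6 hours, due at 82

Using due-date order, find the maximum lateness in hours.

2

EDD (increasing due date): C E B A D F.
C: 0→17, due 29, lateness -12
E: 17→20, due 37, lateness -17
B: 20→34, due 45, lateness -11
A: 34→47, due 52, lateness -5
D: 47→65, due 63, lateness 2
F: 65→71, due 82, lateness -11
Maximum = 2.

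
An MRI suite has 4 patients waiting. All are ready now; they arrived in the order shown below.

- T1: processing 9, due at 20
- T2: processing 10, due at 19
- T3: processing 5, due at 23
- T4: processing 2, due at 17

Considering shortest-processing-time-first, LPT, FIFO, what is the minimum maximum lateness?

7

SPT (increasing processing time): T4 T3 T1 T2.
T4: 0→2, due 17, lateness -15
T3: 2→7, due 23, lateness -16
T1: 7→16, due 20, lateness -4
T2: 16→26, due 19, lateness 7
Maximum = 7.
LPT (decreasing processing time): T2 T1 T3 T4.
T2: 0→10, due 19, lateness -9
T1: 10→19, due 20, lateness -1
T3: 19→24, due 23, lateness 1
T4: 24→26, due 17, lateness 9
Maximum = 9.
FIFO (arrival order): T1 T2 T3 T4.
T1: 0→9, due 20, lateness -11
T2: 9→19, due 19, lateness 0
T3: 19→24, due 23, lateness 1
T4: 24→26, due 17, lateness 9
Maximum = 9.
SPT 7, LPT 9, FIFO 9 → minimum 7.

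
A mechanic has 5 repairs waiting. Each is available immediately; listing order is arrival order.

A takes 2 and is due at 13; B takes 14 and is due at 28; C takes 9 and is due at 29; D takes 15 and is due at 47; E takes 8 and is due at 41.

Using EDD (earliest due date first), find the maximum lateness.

EDD (increasing due date): A B C E D.
A: 0→2, due 13, lateness -11
B: 2→16, due 28, lateness -12
C: 16→25, due 29, lateness -4
E: 25→33, due 41, lateness -8
D: 33→48, due 47, lateness 1
Maximum = 1.

1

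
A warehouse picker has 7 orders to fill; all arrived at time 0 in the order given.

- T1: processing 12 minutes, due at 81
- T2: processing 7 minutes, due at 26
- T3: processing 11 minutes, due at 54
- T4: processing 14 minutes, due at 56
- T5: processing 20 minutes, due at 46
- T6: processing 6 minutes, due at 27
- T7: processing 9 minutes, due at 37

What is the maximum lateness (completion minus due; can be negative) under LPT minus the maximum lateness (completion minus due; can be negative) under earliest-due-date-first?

41

LPT (decreasing processing time): T5 T4 T1 T3 T7 T2 T6.
T5: 0→20, due 46, lateness -26
T4: 20→34, due 56, lateness -22
T1: 34→46, due 81, lateness -35
T3: 46→57, due 54, lateness 3
T7: 57→66, due 37, lateness 29
T2: 66→73, due 26, lateness 47
T6: 73→79, due 27, lateness 52
Maximum = 52.
EDD (increasing due date): T2 T6 T7 T5 T3 T4 T1.
T2: 0→7, due 26, lateness -19
T6: 7→13, due 27, lateness -14
T7: 13→22, due 37, lateness -15
T5: 22→42, due 46, lateness -4
T3: 42→53, due 54, lateness -1
T4: 53→67, due 56, lateness 11
T1: 67→79, due 81, lateness -2
Maximum = 11.
Difference = 52 − 11 = 41.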